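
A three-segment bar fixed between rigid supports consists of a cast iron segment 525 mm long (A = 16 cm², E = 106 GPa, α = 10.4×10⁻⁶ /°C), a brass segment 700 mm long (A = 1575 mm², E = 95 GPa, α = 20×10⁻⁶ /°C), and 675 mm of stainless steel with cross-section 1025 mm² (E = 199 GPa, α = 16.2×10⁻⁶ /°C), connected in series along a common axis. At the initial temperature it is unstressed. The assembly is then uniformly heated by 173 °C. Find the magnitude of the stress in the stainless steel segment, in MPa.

Free thermal expansion of the whole bar: Σ αᵢΔT Lᵢ = 10.4×10⁻⁶×173×525 + 20×10⁻⁶×173×700 + 16.2×10⁻⁶×173×675 = 5.258 mm.
The walls prevent any net length change, so an axial force P (same in every segment) develops. Compatibility: P · Σ Lᵢ/(AᵢEᵢ) = δ_free.
Σ Lᵢ/(AᵢEᵢ) = 525/(1600×106×10³) + 700/(1575×95×10³) + 675/(1025×199×10³) = 1.108×10⁻⁵ mm/N.
P = 5.258 / 1.108×10⁻⁵ = 474400 N = 474.4 kN, compressive.
σ_{stainless steel} = P / A = 474400 / 1025 = 462.9 MPa.

σ ≈ 463 MPa (compressive)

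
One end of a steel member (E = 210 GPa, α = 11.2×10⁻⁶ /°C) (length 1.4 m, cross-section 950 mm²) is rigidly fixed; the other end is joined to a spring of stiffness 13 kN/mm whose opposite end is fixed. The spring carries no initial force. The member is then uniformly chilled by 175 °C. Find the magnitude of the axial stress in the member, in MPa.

Free thermal contraction: δ_free = αΔT L = 11.2×10⁻⁶ × 175 × 1400 = 2.744 mm.
With a force P in the spring, the elastic change of the member is PL/(AE) and that of the spring is P/k; compatibility requires their sum to equal δ_free.
P [ L/(AE) + 1/k ] = δ_free → P [ 1400/(950×210×10³) + 1/(13×10³) ] = 2.744.
P = 2.744 / 8.394×10⁻⁵ = 32690 N.
σ = P/A = 32690/950 = 34.41 MPa.

σ ≈ 34.4 MPa (tensile)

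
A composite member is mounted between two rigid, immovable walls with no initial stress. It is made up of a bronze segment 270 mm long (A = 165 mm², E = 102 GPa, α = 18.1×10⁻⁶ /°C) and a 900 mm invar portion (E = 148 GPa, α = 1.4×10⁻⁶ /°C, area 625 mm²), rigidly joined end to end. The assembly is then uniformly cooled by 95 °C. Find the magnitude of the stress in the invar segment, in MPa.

Free thermal contraction of the whole bar: Σ αᵢΔT Lᵢ = 18.1×10⁻⁶×95×270 + 1.4×10⁻⁶×95×900 = 0.584 mm.
Since the ends are fixed, an axial force P builds up, equal in every segment, with P · Σ Lᵢ/(AᵢEᵢ) = δ_free.
The series flexibility is Σ Lᵢ/(AᵢEᵢ) = 270/(165×102×10³) + 900/(625×148×10³) = 2.577×10⁻⁵ mm/N.
Hence P = δ_free / Σ(L/AE) = 0.584/2.577×10⁻⁵ = 22.66 kN (tensile).
σ_{invar} = P / A = 22660 / 625 = 36.25 MPa.

σ ≈ 36.3 MPa (tensile)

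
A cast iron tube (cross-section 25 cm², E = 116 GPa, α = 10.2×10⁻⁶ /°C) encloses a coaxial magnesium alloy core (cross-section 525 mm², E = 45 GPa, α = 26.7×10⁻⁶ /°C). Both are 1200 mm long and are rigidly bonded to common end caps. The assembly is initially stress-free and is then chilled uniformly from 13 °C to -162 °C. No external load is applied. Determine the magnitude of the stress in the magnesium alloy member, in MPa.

σ ≈ 120 MPa (tensile)

Equilibrium of a rigid end plate with no external load gives equal and opposite internal forces ±P in the two members. Since α_{magnesium alloy} > α_{cast iron}, cooling drives the magnesium alloy into tension and the cast iron into compression.
Setting the final lengths equal and cancelling L: (α₁ − α₂)ΔT = P/(A₁E₁) + P/(A₂E₂).
|α₁ − α₂|·ΔT = 16.5×10⁻⁶ × 175 = 0.002887.
1/(A₁E₁) + 1/(A₂E₂) = 1/(2500×116×10³) + 1/(525×45×10³) = 4.578×10⁻⁸ N⁻¹.
P = 0.002887 / 4.578×10⁻⁸ = 63080 N = 63.08 kN.
σ_{magnesium alloy} = P/A₂ = 63080/525 = 120.1 MPa, tensile.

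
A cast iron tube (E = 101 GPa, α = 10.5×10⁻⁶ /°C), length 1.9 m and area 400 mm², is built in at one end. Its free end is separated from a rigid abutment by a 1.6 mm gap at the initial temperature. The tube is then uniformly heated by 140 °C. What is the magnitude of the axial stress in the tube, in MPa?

σ ≈ 63.4 MPa (compressive)

If the wall were absent the tube would grow by αΔT L = 10.5×10⁻⁶ × 140 × 1900 = 2.793 mm.
After closing the 1.6 mm clearance, 2.793 − 1.6 = 1.193 mm of expansion remains to be suppressed by the wall.
Compatibility: PL/(AE) = 1.193 mm, so σ = P/A = E × (1.193/1900) = 63.42 MPa.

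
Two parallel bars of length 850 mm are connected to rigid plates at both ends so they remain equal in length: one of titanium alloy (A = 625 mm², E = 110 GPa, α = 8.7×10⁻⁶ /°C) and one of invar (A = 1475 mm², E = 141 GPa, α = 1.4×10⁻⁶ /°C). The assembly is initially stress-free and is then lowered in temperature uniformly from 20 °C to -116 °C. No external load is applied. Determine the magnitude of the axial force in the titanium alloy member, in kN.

P ≈ 51.3 kN (tensile in the titanium alloy)

Equilibrium of a rigid end plate with no external load gives equal and opposite internal forces ±P in the two members. Since α_{titanium alloy} > α_{invar}, cooling drives the titanium alloy into tension and the invar into compression.
Equating the net (thermal + elastic) strains gives |α₁ − α₂|·ΔT = P·[1/(A₁E₁) + 1/(A₂E₂)].
|α₁ − α₂|·ΔT = 7.3×10⁻⁶ × 136 = 0.0009928.
1/(A₁E₁) + 1/(A₂E₂) = 1/(625×110×10³) + 1/(1475×141×10³) = 1.935×10⁻⁸ N⁻¹.
So P = 0.0009928 / 1.935×10⁻⁸ = 51.3 kN.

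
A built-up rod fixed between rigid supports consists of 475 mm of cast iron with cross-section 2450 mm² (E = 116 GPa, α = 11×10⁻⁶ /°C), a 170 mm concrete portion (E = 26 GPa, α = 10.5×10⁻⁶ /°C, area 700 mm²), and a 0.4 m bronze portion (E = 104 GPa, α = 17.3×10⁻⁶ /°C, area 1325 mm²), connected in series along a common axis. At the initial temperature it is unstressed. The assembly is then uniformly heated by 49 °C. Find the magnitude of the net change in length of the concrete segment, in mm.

Free thermal expansion of the whole bar: Σ αᵢΔT Lᵢ = 11×10⁻⁶×49×475 + 10.5×10⁻⁶×49×170 + 17.3×10⁻⁶×49×400 = 0.6826 mm.
The walls prevent any net length change, so an axial force P (same in every segment) develops. Compatibility: P · Σ Lᵢ/(AᵢEᵢ) = δ_free.
The series flexibility is Σ Lᵢ/(AᵢEᵢ) = 475/(2450×116×10³) + 170/(700×26×10³) + 400/(1325×104×10³) = 1.391×10⁻⁵ mm/N.
So P = 0.6826 / 1.391×10⁻⁵ = 49.05 kN, compressive.
For the concrete segment, free thermal change = 10.5×10⁻⁶×49×170 = 0.08747 mm and elastic change from P = 49050×170/(700×26×10³) = 0.4582 mm; these oppose, so the net change is 0.371 mm (segment shortens).

|ΔL| ≈ 0.371 mm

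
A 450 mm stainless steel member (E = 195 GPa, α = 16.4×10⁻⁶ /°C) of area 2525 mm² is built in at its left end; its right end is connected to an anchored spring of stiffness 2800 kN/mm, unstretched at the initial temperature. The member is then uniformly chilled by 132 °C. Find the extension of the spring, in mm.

δ ≈ 0.274 mm

The unrestrained thermal change is αΔT L = 16.4×10⁻⁶ × 132 × 450 = 0.9742 mm.
Let P be the tensile force in the spring. The member extends elastically by PL/(AE) and the spring stretches by P/k; together these equal δ_free.
So P = δ_free / [L/(AE) + 1/k] = 0.9742 / [ 450/(2525×195×10³) + 1/(2800×10³) ].
P = 0.9742 / 1.271×10⁻⁶ = 766400 N.
Spring extension = P/k = 766400/(2800×10³) = 0.2737 mm.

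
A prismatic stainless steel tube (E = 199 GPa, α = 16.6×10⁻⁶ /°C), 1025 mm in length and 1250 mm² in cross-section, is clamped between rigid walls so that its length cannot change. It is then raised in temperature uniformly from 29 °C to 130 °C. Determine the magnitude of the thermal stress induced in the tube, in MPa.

σ ≈ 334 MPa (compressive)

With length fixed, the mechanical strain must cancel the thermal strain αΔT = 16.6×10⁻⁶ × 101 = 1676.6×10⁻⁶.
σ = EαΔT = 199×10³ × 16.6×10⁻⁶ × 101 = 333.6 MPa (compressive; the tube is trying to expand).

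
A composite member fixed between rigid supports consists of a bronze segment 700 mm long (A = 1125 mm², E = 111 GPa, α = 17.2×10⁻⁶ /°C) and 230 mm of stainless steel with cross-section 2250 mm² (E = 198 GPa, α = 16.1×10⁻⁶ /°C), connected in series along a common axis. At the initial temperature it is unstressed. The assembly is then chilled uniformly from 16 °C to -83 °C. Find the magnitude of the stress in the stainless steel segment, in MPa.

σ ≈ 113 MPa (tensile)

With the walls removed the bar would change length by δ_free = Σ αᵢΔT Lᵢ = 17.2×10⁻⁶×99×700 + 16.1×10⁻⁶×99×230 = 1.559 mm.
The walls prevent any net length change, so an axial force P (same in every segment) develops. Compatibility: P · Σ Lᵢ/(AᵢEᵢ) = δ_free.
The series flexibility is Σ Lᵢ/(AᵢEᵢ) = 700/(1125×111×10³) + 230/(2250×198×10³) = 6.122×10⁻⁶ mm/N.
P = 1.559 / 6.122×10⁻⁶ = 254600 N = 254.6 kN, tensile.
σ_{stainless steel} = P / A = 254600 / 2250 = 113.2 MPa.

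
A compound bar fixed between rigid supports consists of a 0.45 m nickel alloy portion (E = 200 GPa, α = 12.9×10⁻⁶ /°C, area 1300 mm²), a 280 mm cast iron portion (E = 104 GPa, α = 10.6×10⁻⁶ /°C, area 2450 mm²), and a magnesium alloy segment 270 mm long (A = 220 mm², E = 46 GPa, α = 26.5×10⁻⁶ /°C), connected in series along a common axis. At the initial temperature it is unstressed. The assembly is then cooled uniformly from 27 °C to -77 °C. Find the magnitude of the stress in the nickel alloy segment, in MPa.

σ ≈ 43.2 MPa (tensile)

If the supports were absent, the total length change would be Σ αᵢΔT Lᵢ = 12.9×10⁻⁶×104×450 + 10.6×10⁻⁶×104×280 + 26.5×10⁻⁶×104×270 = 1.657 mm.
The walls prevent any net length change, so an axial force P (same in every segment) develops. Compatibility: P · Σ Lᵢ/(AᵢEᵢ) = δ_free.
The series flexibility is Σ Lᵢ/(AᵢEᵢ) = 450/(1300×200×10³) + 280/(2450×104×10³) + 270/(220×46×10³) = 2.951×10⁻⁵ mm/N.
Hence P = δ_free / Σ(L/AE) = 1.657/2.951×10⁻⁵ = 56.13 kN (tensile).
σ_{nickel alloy} = P / A = 56130 / 1300 = 43.18 MPa.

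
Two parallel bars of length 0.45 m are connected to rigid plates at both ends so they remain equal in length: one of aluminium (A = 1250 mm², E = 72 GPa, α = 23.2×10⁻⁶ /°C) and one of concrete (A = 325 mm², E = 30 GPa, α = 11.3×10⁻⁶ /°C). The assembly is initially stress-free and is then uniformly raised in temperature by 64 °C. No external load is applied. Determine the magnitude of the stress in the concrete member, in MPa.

The aluminium has the larger α, so on heating it would change length more than the concrete if both were free. The rigid plates force a common final length, so the aluminium is put into compression and the concrete into tension, with equal and opposite forces P (no external load).
Setting the final lengths equal and cancelling L: (α₁ − α₂)ΔT = P/(A₁E₁) + P/(A₂E₂).
|α₁ − α₂|·ΔT = 11.9×10⁻⁶ × 64 = 0.0007616.
1/(A₁E₁) + 1/(A₂E₂) = 1/(1250×72×10³) + 1/(325×30×10³) = 1.137×10⁻⁷ N⁻¹.
So P = 0.0007616 / 1.137×10⁻⁷ = 6.7 kN.
σ_{concrete} = P/A₂ = 6700/325 = 20.61 MPa, tensile.

σ ≈ 20.6 MPa (tensile)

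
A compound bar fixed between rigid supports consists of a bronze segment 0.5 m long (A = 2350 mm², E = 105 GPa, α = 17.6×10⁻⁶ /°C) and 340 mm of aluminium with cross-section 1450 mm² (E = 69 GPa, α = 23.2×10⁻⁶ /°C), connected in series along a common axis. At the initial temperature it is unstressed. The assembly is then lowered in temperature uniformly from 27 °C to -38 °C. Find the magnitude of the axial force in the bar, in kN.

Free thermal contraction of the whole bar: Σ αᵢΔT Lᵢ = 17.6×10⁻⁶×65×500 + 23.2×10⁻⁶×65×340 = 1.085 mm.
Since the ends are fixed, an axial force P builds up, equal in every segment, with P · Σ Lᵢ/(AᵢEᵢ) = δ_free.
The series flexibility is Σ Lᵢ/(AᵢEᵢ) = 500/(2350×105×10³) + 340/(1450×69×10³) = 5.425×10⁻⁶ mm/N.
So P = 1.085 / 5.425×10⁻⁶ = 200 kN, tensile.

P ≈ 200 kN (tensile)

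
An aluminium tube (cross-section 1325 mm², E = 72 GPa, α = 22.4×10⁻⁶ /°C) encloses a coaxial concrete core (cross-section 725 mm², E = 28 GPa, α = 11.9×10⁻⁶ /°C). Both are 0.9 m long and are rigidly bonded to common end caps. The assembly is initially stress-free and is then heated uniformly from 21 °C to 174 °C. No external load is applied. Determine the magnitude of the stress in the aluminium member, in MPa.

σ ≈ 20.3 MPa (compressive)

Equilibrium of a rigid end plate with no external load gives equal and opposite internal forces ±P in the two members. Since α_{aluminium} > α_{concrete}, heating drives the aluminium into compression and the concrete into tension.
Equating the net (thermal + elastic) strains gives |α₁ − α₂|·ΔT = P·[1/(A₁E₁) + 1/(A₂E₂)].
|α₁ − α₂|·ΔT = 10.5×10⁻⁶ × 153 = 0.001606.
1/(A₁E₁) + 1/(A₂E₂) = 1/(1325×72×10³) + 1/(725×28×10³) = 5.974×10⁻⁸ N⁻¹.
P = 0.001606 / 5.974×10⁻⁸ = 26890 N = 26.89 kN.
σ_{aluminium} = P/A₁ = 26890/1325 = 20.29 MPa, compressive.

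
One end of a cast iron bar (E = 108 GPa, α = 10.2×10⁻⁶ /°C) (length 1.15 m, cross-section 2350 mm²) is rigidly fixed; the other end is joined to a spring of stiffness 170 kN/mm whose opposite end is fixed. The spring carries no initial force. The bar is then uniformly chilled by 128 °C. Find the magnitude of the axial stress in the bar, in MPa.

σ ≈ 61.4 MPa (tensile)

If the spring were absent the bar would shorten by αΔT L = 10.2×10⁻⁶ × 128 × 1150 = 1.501 mm.
With a force P in the spring, the elastic change of the bar is PL/(AE) and that of the spring is P/k; compatibility requires their sum to equal δ_free.
So P = δ_free / [L/(AE) + 1/k] = 1.501 / [ 1150/(2350×108×10³) + 1/(170×10³) ].
P = 1.501 / 1.041×10⁻⁵ = 144200 N.
σ = P/A = 144200/2350 = 61.35 MPa.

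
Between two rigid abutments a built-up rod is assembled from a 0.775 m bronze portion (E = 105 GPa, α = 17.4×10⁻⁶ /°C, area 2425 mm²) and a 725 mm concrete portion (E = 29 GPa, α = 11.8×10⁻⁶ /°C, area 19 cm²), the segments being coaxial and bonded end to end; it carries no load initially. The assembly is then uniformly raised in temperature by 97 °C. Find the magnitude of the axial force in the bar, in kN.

If the supports were absent, the total length change would be Σ αᵢΔT Lᵢ = 17.4×10⁻⁶×97×775 + 11.8×10⁻⁶×97×725 = 2.138 mm.
The rigid supports impose zero overall length change; the single axial force P common to all segments must satisfy P Σ Lᵢ/(AᵢEᵢ) = δ_free.
Σ Lᵢ/(AᵢEᵢ) = 775/(2425×105×10³) + 725/(1900×29×10³) = 1.62×10⁻⁵ mm/N.
Hence P = δ_free / Σ(L/AE) = 2.138/1.62×10⁻⁵ = 132 kN (compressive).

P ≈ 132 kN (compressive)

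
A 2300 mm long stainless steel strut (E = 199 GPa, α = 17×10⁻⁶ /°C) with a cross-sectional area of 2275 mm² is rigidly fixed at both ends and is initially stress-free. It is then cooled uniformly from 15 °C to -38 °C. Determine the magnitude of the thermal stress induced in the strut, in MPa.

With length fixed, the mechanical strain must cancel the thermal strain αΔT = 17×10⁻⁶ × 53 = 901×10⁻⁶.
Hence σ = E·αΔT = 199×10³ × 901×10⁻⁶ = 179.3 MPa, tensile.

σ ≈ 179 MPa (tensile)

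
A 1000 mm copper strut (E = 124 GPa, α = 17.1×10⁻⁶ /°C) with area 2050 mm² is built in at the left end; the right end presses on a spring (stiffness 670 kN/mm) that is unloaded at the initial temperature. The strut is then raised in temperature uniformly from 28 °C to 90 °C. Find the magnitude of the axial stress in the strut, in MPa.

If the spring were absent the strut would lengthen by αΔT L = 17.1×10⁻⁶ × 62 × 1000 = 1.06 mm.
With a force P in the spring, the elastic change of the strut is PL/(AE) and that of the spring is P/k; compatibility requires their sum to equal δ_free.
So P = δ_free / [L/(AE) + 1/k] = 1.06 / [ 1000/(2050×124×10³) + 1/(670×10³) ].
P = 1.06 / 5.426×10⁻⁶ = 195400 N.
σ = P/A = 195400/2050 = 95.31 MPa.

σ ≈ 95.3 MPa (compressive)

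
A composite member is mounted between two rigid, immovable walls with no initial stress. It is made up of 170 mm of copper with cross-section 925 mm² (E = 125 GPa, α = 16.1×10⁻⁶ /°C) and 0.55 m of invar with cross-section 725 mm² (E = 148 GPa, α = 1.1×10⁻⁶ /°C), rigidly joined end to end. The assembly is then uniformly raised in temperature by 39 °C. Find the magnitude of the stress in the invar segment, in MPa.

With the walls removed the bar would change length by δ_free = Σ αᵢΔT Lᵢ = 16.1×10⁻⁶×39×170 + 1.1×10⁻⁶×39×550 = 0.1303 mm.
The walls prevent any net length change, so an axial force P (same in every segment) develops. Compatibility: P · Σ Lᵢ/(AᵢEᵢ) = δ_free.
Σ Lᵢ/(AᵢEᵢ) = 170/(925×125×10³) + 550/(725×148×10³) = 6.596×10⁻⁶ mm/N.
So P = 0.1303 / 6.596×10⁻⁶ = 19.76 kN, compressive.
σ_{invar} = P / A = 19760 / 725 = 27.26 MPa.

σ ≈ 27.3 MPa (compressive)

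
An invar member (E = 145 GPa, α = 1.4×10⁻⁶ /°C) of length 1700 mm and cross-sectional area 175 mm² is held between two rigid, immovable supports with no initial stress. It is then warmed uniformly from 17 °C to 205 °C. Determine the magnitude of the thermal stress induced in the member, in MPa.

σ ≈ 38.2 MPa (compressive)

With length fixed, the mechanical strain must cancel the thermal strain αΔT = 1.4×10⁻⁶ × 188 = 263.2×10⁻⁶.
σ = EαΔT = 145×10³ × 1.4×10⁻⁶ × 188 = 38.16 MPa (compressive; the member is trying to expand).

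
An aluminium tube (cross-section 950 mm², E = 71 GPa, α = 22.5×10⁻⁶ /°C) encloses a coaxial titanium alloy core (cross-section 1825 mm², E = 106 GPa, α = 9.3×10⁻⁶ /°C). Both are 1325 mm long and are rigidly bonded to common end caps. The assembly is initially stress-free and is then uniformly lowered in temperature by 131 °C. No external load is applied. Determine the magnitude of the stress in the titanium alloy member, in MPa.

σ ≈ 47.4 MPa (compressive)

The aluminium has the larger α, so on cooling it would change length more than the titanium alloy if both were free. The rigid plates force a common final length, so the aluminium is put into tension and the titanium alloy into compression, with equal and opposite forces P (no external load).
Setting the final lengths equal and cancelling L: (α₁ − α₂)ΔT = P/(A₁E₁) + P/(A₂E₂).
|α₁ − α₂|·ΔT = 13.2×10⁻⁶ × 131 = 0.001729.
1/(A₁E₁) + 1/(A₂E₂) = 1/(950×71×10³) + 1/(1825×106×10³) = 2×10⁻⁸ N⁻¹.
So P = 0.001729 / 2×10⁻⁸ = 86.48 kN.
σ_{titanium alloy} = P/A₂ = 86480/1825 = 47.39 MPa, compressive.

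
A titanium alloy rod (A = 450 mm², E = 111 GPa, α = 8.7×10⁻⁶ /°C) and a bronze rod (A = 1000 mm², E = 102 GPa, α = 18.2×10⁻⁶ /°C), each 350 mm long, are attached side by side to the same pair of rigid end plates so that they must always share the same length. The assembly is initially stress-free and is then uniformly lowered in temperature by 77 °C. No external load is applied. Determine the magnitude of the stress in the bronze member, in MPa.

σ ≈ 24.5 MPa (tensile)

Equilibrium of a rigid end plate with no external load gives equal and opposite internal forces ±P in the two members. Since α_{bronze} > α_{titanium alloy}, cooling drives the bronze into tension and the titanium alloy into compression.
Setting the final lengths equal and cancelling L: (α₁ − α₂)ΔT = P/(A₁E₁) + P/(A₂E₂).
|α₁ − α₂|·ΔT = 9.5×10⁻⁶ × 77 = 0.0007315.
1/(A₁E₁) + 1/(A₂E₂) = 1/(450×111×10³) + 1/(1000×102×10³) = 2.982×10⁻⁸ N⁻¹.
So P = 0.0007315 / 2.982×10⁻⁸ = 24.53 kN.
σ_{bronze} = P/A₂ = 24530/1000 = 24.53 MPa, tensile.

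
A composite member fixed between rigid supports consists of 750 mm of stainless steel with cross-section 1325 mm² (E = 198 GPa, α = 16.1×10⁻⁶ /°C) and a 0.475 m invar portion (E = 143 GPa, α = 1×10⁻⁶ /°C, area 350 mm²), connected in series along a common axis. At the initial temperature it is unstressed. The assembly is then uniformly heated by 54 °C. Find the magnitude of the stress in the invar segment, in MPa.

σ ≈ 157 MPa (compressive)

With the walls removed the bar would change length by δ_free = Σ αᵢΔT Lᵢ = 16.1×10⁻⁶×54×750 + 1×10⁻⁶×54×475 = 0.6777 mm.
Since the ends are fixed, an axial force P builds up, equal in every segment, with P · Σ Lᵢ/(AᵢEᵢ) = δ_free.
The series flexibility is Σ Lᵢ/(AᵢEᵢ) = 750/(1325×198×10³) + 475/(350×143×10³) = 1.235×10⁻⁵ mm/N.
P = 0.6777 / 1.235×10⁻⁵ = 54880 N = 54.88 kN, compressive.
σ_{invar} = P / A = 54880 / 350 = 156.8 MPa.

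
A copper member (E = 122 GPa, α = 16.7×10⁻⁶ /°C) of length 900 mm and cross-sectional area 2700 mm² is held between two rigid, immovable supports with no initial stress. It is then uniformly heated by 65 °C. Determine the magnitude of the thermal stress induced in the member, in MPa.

Because both ends are immovable the net strain is zero, and the suppressed thermal strain is αΔT = 16.7×10⁻⁶ × 65 = 1085.5×10⁻⁶.
σ = EαΔT = 122×10³ × 16.7×10⁻⁶ × 65 = 132.4 MPa (compressive; the member is trying to expand).

σ ≈ 132 MPa (compressive)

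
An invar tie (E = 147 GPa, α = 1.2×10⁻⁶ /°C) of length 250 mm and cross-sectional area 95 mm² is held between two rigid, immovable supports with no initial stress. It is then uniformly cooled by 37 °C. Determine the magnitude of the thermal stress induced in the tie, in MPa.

The supports are rigid, so the total axial strain is zero. The restrained thermal strain is ε = αΔT = 1.2×10⁻⁶ × 37 = 44.4×10⁻⁶.
Hence σ = E·αΔT = 147×10³ × 44.4×10⁻⁶ = 6.527 MPa, tensile.

σ ≈ 6.53 MPa (tensile)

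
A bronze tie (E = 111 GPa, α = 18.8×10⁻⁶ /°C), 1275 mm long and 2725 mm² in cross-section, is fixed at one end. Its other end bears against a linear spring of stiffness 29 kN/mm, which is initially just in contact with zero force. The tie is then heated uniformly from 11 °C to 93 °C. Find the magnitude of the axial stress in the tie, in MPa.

σ ≈ 18.6 MPa (compressive)

If the spring were absent the tie would lengthen by αΔT L = 18.8×10⁻⁶ × 82 × 1275 = 1.966 mm.
With a force P in the spring, the elastic change of the tie is PL/(AE) and that of the spring is P/k; compatibility requires their sum to equal δ_free.
So P = δ_free / [L/(AE) + 1/k] = 1.966 / [ 1275/(2725×111×10³) + 1/(29×10³) ].
P = 1.966 / 3.87×10⁻⁵ = 50790 N.
σ = P/A = 50790/2725 = 18.64 MPa.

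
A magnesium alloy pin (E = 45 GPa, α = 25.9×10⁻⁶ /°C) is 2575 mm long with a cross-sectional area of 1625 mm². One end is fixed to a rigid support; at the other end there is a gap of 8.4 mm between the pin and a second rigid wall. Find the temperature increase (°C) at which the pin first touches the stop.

Contact occurs when the free expansion equals the gap: αΔT L = 8.4 mm.
So ΔT = g/(αL) = 8.4/(25.9×10⁻⁶ × 2575) = 126 °C.

ΔT ≈ 126 °C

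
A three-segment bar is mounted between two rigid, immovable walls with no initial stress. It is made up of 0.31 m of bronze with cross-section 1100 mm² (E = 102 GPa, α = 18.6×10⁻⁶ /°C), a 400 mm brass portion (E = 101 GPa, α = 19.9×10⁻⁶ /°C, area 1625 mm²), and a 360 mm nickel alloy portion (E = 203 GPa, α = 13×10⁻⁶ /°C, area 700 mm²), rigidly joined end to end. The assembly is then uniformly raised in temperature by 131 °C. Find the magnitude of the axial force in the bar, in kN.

Free thermal expansion of the whole bar: Σ αᵢΔT Lᵢ = 18.6×10⁻⁶×131×310 + 19.9×10⁻⁶×131×400 + 13×10⁻⁶×131×360 = 2.411 mm.
The walls prevent any net length change, so an axial force P (same in every segment) develops. Compatibility: P · Σ Lᵢ/(AᵢEᵢ) = δ_free.
The series flexibility is Σ Lᵢ/(AᵢEᵢ) = 310/(1100×102×10³) + 400/(1625×101×10³) + 360/(700×203×10³) = 7.734×10⁻⁶ mm/N.
Hence P = δ_free / Σ(L/AE) = 2.411/7.734×10⁻⁶ = 311.8 kN (compressive).

P ≈ 312 kN (compressive)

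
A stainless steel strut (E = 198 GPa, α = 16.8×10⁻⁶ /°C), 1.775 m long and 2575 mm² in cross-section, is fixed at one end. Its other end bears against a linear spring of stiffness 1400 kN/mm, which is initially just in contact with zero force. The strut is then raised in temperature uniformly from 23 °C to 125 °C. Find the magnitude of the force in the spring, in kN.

P ≈ 725 kN

If the spring were absent the strut would lengthen by αΔT L = 16.8×10⁻⁶ × 102 × 1775 = 3.042 mm.
With a force P in the spring, the elastic change of the strut is PL/(AE) and that of the spring is P/k; compatibility requires their sum to equal δ_free.
P [ L/(AE) + 1/k ] = δ_free → P [ 1775/(2575×198×10³) + 1/(1400×10³) ] = 3.042.
P = 3.042 / 4.196×10⁻⁶ = 724900 N.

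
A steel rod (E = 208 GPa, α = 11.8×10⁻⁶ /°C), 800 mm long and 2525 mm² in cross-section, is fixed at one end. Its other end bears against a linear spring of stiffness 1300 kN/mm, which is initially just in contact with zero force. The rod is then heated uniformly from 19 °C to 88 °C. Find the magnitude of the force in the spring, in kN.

P ≈ 284 kN

The unrestrained thermal change is αΔT L = 11.8×10⁻⁶ × 69 × 800 = 0.6514 mm.
Let P be the compressive force at the spring. The rod shortens elastically by PL/(AE) and the spring compresses by P/k; together these equal δ_free.
P [ L/(AE) + 1/k ] = δ_free → P [ 800/(2525×208×10³) + 1/(1300×10³) ] = 0.6514.
P = 0.6514 / 2.292×10⁻⁶ = 284100 N.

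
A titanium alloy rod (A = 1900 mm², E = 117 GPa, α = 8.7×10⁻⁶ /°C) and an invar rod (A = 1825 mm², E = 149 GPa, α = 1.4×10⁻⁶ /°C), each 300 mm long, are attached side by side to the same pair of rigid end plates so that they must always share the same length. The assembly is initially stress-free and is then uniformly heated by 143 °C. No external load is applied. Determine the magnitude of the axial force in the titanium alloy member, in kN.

P ≈ 128 kN (compressive in the titanium alloy)

The titanium alloy has the larger α, so on heating it would change length more than the invar if both were free. The rigid plates force a common final length, so the titanium alloy is put into compression and the invar into tension, with equal and opposite forces P (no external load).
Equating the net (thermal + elastic) strains gives |α₁ − α₂|·ΔT = P·[1/(A₁E₁) + 1/(A₂E₂)].
|α₁ − α₂|·ΔT = 7.3×10⁻⁶ × 143 = 0.001044.
1/(A₁E₁) + 1/(A₂E₂) = 1/(1900×117×10³) + 1/(1825×149×10³) = 8.176×10⁻⁹ N⁻¹.
So P = 0.001044 / 8.176×10⁻⁹ = 127.7 kN.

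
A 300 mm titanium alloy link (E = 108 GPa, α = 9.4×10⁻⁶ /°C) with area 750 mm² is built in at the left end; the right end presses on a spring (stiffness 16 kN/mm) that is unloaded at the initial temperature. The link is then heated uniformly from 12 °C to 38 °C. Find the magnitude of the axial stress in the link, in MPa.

σ ≈ 1.48 MPa (compressive)

If the spring were absent the link would lengthen by αΔT L = 9.4×10⁻⁶ × 26 × 300 = 0.07332 mm.
Let P be the compressive force at the spring. The link shortens elastically by PL/(AE) and the spring compresses by P/k; together these equal δ_free.
P [ L/(AE) + 1/k ] = δ_free → P [ 300/(750×108×10³) + 1/(16×10³) ] = 0.07332.
P = 0.07332 / 6.62×10⁻⁵ = 1107 N.
σ = P/A = 1107/750 = 1.477 MPa.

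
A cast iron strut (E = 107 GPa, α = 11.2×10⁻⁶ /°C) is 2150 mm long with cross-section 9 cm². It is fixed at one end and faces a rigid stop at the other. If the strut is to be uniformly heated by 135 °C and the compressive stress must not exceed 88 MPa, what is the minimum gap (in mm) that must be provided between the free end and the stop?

With no wall the strut would lengthen by αΔT L = 11.2×10⁻⁶ × 135 × 2150 = 3.251 mm.
At the allowable stress the elastic shortening the wall may impose is σL/E = 88 × 2150 / (107×10³) = 1.768 mm.
So the gap has to take up the difference, g_min = δ_free − σL/E = 3.251 − 1.768 = 1.483 mm.

g ≈ 1.48 mm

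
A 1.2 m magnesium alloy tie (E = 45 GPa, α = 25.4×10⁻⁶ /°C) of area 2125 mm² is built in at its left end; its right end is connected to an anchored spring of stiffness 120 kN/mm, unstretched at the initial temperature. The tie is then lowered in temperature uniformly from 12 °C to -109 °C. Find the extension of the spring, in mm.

The unrestrained thermal change is αΔT L = 25.4×10⁻⁶ × 121 × 1200 = 3.688 mm.
With a force P in the spring, the elastic change of the tie is PL/(AE) and that of the spring is P/k; compatibility requires their sum to equal δ_free.
So P = δ_free / [L/(AE) + 1/k] = 3.688 / [ 1200/(2125×45×10³) + 1/(120×10³) ].
P = 3.688 / 2.088×10⁻⁵ = 176600 N.
Spring extension = P/k = 176600/(120×10³) = 1.472 mm.

δ ≈ 1.47 mm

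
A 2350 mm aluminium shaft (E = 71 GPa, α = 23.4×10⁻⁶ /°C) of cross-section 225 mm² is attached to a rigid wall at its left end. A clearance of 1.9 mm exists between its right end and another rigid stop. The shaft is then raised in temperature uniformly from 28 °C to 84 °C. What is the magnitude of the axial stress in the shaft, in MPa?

If the wall were absent the shaft would grow by αΔT L = 23.4×10⁻⁶ × 56 × 2350 = 3.079 mm.
The gap closes (δ_free > 1.9 mm) and the wall then resists a further 3.079 − 1.9 = 1.179 mm of expansion.
So σ = E(δ_free − g)/L = 71×10³ × 1.179/2350 = 35.63 MPa.

σ ≈ 35.6 MPa (compressive)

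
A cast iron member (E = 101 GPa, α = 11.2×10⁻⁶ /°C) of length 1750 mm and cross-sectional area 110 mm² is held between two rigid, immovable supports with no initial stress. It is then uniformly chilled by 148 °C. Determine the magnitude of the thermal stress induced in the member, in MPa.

σ ≈ 167 MPa (tensile)

With length fixed, the mechanical strain must cancel the thermal strain αΔT = 11.2×10⁻⁶ × 148 = 1657.6×10⁻⁶.
σ = EαΔT = 101×10³ × 11.2×10⁻⁶ × 148 = 167.4 MPa (tensile; the member is trying to contract).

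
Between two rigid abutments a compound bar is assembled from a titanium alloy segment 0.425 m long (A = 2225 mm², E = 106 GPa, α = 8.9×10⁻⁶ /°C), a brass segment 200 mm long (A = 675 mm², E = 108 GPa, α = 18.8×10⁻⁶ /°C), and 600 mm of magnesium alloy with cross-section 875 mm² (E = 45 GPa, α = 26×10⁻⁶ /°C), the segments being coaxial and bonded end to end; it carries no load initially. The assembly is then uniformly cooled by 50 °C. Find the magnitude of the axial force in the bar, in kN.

Free thermal contraction of the whole bar: Σ αᵢΔT Lᵢ = 8.9×10⁻⁶×50×425 + 18.8×10⁻⁶×50×200 + 26×10⁻⁶×50×600 = 1.157 mm.
The rigid supports impose zero overall length change; the single axial force P common to all segments must satisfy P Σ Lᵢ/(AᵢEᵢ) = δ_free.
Σ Lᵢ/(AᵢEᵢ) = 425/(2225×106×10³) + 200/(675×108×10³) + 600/(875×45×10³) = 1.978×10⁻⁵ mm/N.
So P = 1.157 / 1.978×10⁻⁵ = 58.49 kN, tensile.

P ≈ 58.5 kN (tensile)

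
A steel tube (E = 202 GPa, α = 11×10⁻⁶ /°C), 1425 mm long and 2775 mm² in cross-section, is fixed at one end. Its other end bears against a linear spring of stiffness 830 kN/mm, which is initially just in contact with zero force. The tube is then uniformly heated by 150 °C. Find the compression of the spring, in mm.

The unrestrained thermal change is αΔT L = 11×10⁻⁶ × 150 × 1425 = 2.351 mm.
With a force P in the spring, the elastic change of the tube is PL/(AE) and that of the spring is P/k; compatibility requires their sum to equal δ_free.
So P = δ_free / [L/(AE) + 1/k] = 2.351 / [ 1425/(2775×202×10³) + 1/(830×10³) ].
P = 2.351 / 3.747×10⁻⁶ = 627500 N.
Spring compression = P/k = 627500/(830×10³) = 0.756 mm.

δ ≈ 0.756 mm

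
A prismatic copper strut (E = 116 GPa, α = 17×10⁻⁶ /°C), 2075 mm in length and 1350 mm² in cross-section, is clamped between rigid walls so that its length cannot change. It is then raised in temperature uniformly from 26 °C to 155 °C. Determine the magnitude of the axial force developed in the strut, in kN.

With zero net strain, σ = E·αΔT = 116 GPa × 17×10⁻⁶ × 129 = 254.4 MPa.
Then P = σA = 254.4 × 1350 mm² = 343.4 kN, compressive.

P ≈ 343 kN (compressive)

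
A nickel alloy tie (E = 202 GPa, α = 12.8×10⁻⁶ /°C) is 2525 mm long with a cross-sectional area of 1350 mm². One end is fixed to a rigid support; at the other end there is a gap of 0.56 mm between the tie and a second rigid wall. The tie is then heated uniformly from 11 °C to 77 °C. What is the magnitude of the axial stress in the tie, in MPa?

Unrestrained expansion: δ_free = αΔT L = 12.8×10⁻⁶ × 66 × 2525 = 2.133 mm.
This exceeds the 0.56 mm gap, so the wall pushes back. The portion of expansion that must be recovered elastically is δ_free − gap = 2.133 − 0.56 = 1.573 mm.
That suppressed elongation corresponds to σ = E·Δ/L = 202×10³ × 1.573/2525 = 125.8 MPa.

σ ≈ 126 MPa (compressive)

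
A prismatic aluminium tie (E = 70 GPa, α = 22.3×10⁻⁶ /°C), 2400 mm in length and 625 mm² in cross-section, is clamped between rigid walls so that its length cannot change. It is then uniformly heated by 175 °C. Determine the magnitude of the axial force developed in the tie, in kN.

P ≈ 171 kN (compressive)

Full restraint means ε = 0, so the stress is σ = EαΔT = 70×10³ × 22.3×10⁻⁶ × 175 = 273.2 MPa.
Then P = σA = 273.2 × 625 mm² = 170.7 kN, compressive.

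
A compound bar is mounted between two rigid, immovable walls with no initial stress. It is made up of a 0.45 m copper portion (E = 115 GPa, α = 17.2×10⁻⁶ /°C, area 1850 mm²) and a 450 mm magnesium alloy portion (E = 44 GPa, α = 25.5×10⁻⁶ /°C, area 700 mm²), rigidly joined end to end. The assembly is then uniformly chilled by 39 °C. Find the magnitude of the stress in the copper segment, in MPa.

σ ≈ 24.2 MPa (tensile)

If the supports were absent, the total length change would be Σ αᵢΔT Lᵢ = 17.2×10⁻⁶×39×450 + 25.5×10⁻⁶×39×450 = 0.7494 mm.
The rigid supports impose zero overall length change; the single axial force P common to all segments must satisfy P Σ Lᵢ/(AᵢEᵢ) = δ_free.
Σ Lᵢ/(AᵢEᵢ) = 450/(1850×115×10³) + 450/(700×44×10³) = 1.673×10⁻⁵ mm/N.
Hence P = δ_free / Σ(L/AE) = 0.7494/1.673×10⁻⁵ = 44.8 kN (tensile).
σ_{copper} = P / A = 44800 / 1850 = 24.22 MPa.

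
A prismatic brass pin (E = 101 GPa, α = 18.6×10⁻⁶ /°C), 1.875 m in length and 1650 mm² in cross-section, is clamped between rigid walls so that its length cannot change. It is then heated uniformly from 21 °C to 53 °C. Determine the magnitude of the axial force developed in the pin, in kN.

P ≈ 99.2 kN (compressive)

The ends cannot move, so σ = EαΔT = 101×10³ × 18.6×10⁻⁶ × 32 = 60.12 MPa.
P = AEαΔT = 1650 × 101×10³ × 18.6×10⁻⁶ × 32 = 99.19 kN (compressive).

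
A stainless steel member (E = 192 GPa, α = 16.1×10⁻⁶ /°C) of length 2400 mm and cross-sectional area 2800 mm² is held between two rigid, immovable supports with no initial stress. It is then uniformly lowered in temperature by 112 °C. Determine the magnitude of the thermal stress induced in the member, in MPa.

The supports are rigid, so the total axial strain is zero. The restrained thermal strain is ε = αΔT = 16.1×10⁻⁶ × 112 = 1803.2×10⁻⁶.
Hence σ = E·αΔT = 192×10³ × 1803.2×10⁻⁶ = 346.2 MPa, tensile.

σ ≈ 346 MPa (tensile)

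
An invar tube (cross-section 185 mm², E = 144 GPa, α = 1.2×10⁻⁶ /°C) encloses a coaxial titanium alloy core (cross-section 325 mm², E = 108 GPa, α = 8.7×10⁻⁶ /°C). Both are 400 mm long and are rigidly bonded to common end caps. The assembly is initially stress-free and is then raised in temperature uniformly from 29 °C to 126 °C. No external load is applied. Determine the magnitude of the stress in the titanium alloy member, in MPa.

σ ≈ 33.9 MPa (compressive)

Both members must finish at the same length. With the larger α, the titanium alloy tends to over-expand; the plates restrain it, putting the titanium alloy in compression and the invar in tension. With no external load the two internal forces are equal and opposite, magnitude P.
Setting the final lengths equal and cancelling L: (α₁ − α₂)ΔT = P/(A₁E₁) + P/(A₂E₂).
|α₁ − α₂|·ΔT = 7.5×10⁻⁶ × 97 = 0.0007275.
1/(A₁E₁) + 1/(A₂E₂) = 1/(185×144×10³) + 1/(325×108×10³) = 6.603×10⁻⁸ N⁻¹.
So P = 0.0007275 / 6.603×10⁻⁸ = 11.02 kN.
σ_{titanium alloy} = P/A₂ = 11020/325 = 33.9 MPa, compressive.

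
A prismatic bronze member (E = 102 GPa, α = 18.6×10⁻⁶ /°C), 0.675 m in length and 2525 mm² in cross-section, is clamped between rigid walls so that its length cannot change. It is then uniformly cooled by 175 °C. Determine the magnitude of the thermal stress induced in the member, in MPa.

Because both ends are immovable the net strain is zero, and the suppressed thermal strain is αΔT = 18.6×10⁻⁶ × 175 = 3255×10⁻⁶.
σ = EαΔT = 102×10³ × 18.6×10⁻⁶ × 175 = 332 MPa (tensile; the member is trying to contract).

σ ≈ 332 MPa (tensile)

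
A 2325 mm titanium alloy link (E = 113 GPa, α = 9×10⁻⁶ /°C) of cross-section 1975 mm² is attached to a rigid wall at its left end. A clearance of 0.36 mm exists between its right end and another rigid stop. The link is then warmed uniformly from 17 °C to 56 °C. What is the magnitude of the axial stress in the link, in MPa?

Free thermal elongation = αΔT L = 9×10⁻⁶ × 39 × 2325 = 0.8161 mm.
This exceeds the 0.36 mm gap, so the wall pushes back. The portion of expansion that must be recovered elastically is δ_free − gap = 0.8161 − 0.36 = 0.4561 mm.
Compatibility: PL/(AE) = 0.4561 mm, so σ = P/A = E × (0.4561/2325) = 22.17 MPa.

σ ≈ 22.2 MPa (compressive)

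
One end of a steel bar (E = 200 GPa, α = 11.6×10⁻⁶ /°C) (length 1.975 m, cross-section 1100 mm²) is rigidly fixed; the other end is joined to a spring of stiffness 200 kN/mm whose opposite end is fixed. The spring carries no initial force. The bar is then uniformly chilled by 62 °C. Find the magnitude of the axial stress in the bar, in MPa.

σ ≈ 92.4 MPa (tensile)

The unrestrained thermal change is αΔT L = 11.6×10⁻⁶ × 62 × 1975 = 1.42 mm.
Let P be the tensile force in the spring. The bar extends elastically by PL/(AE) and the spring stretches by P/k; together these equal δ_free.
So P = δ_free / [L/(AE) + 1/k] = 1.42 / [ 1975/(1100×200×10³) + 1/(200×10³) ].
P = 1.42 / 1.398×10⁻⁵ = 101600 N.
σ = P/A = 101600/1100 = 92.39 MPa.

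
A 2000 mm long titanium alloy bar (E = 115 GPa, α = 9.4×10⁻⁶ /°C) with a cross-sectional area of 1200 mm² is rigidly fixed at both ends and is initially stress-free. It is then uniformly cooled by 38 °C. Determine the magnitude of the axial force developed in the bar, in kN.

The ends cannot move, so σ = EαΔT = 115×10³ × 9.4×10⁻⁶ × 38 = 41.08 MPa.
Axial force P = σA = 41.08 × 1200 = 49290 N = 49.29 kN, tensile.

P ≈ 49.3 kN (tensile)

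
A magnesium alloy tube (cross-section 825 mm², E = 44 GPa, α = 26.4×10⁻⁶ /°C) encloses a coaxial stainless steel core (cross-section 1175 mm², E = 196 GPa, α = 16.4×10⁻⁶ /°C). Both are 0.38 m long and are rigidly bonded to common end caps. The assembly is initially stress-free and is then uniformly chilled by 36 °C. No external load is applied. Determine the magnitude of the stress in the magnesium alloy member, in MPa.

Both members must finish at the same length. With the larger α, the magnesium alloy tends to over-contract; the plates restrain it, putting the magnesium alloy in tension and the stainless steel in compression. With no external load the two internal forces are equal and opposite, magnitude P.
Equating the net (thermal + elastic) strains gives |α₁ − α₂|·ΔT = P·[1/(A₁E₁) + 1/(A₂E₂)].
|α₁ − α₂|·ΔT = 10×10⁻⁶ × 36 = 0.00036.
1/(A₁E₁) + 1/(A₂E₂) = 1/(825×44×10³) + 1/(1175×196×10³) = 3.189×10⁻⁸ N⁻¹.
P = 0.00036 / 3.189×10⁻⁸ = 11290 N = 11.29 kN.
σ_{magnesium alloy} = P/A₁ = 11290/825 = 13.68 MPa, tensile.

σ ≈ 13.7 MPa (tensile)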